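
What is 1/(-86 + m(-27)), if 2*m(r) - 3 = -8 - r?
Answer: -1/75 ≈ -0.013333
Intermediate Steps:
m(r) = -5/2 - r/2 (m(r) = 3/2 + (-8 - r)/2 = 3/2 + (-4 - r/2) = -5/2 - r/2)
1/(-86 + m(-27)) = 1/(-86 + (-5/2 - ½*(-27))) = 1/(-86 + (-5/2 + 27/2)) = 1/(-86 + 11) = 1/(-75) = -1/75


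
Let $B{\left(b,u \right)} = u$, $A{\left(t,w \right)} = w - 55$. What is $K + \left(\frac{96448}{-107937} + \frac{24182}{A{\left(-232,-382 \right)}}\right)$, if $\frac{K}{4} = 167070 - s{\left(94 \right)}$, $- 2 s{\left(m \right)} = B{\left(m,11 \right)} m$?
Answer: $\frac{31616636576902}{47168469} \approx 6.7029 \cdot 10^{5}$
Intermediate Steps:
$A{\left(t,w \right)} = -55 + w$
$s{\left(m \right)} = - \frac{11 m}{2}$
$K = 670348$ ($K = 4 \left(167070 - \left(- \frac{11}{2}\right) 94\right) = 4 \left(167070 - -517\right) = 4 \left(167070 + 517\right) = 4 \cdot 167587 = 670348$)
$K + \left(\frac{96448}{-107937} + \frac{24182}{A{\left(-232,-382 \right)}}\right) = 670348 + \left(\frac{96448}{-107937} + \frac{24182}{-55 - 382}\right) = 670348 + \left(96448 \left(- \frac{1}{107937}\right) + \frac{24182}{-437}\right) = 670348 + \left(- \frac{96448}{107937} + 24182 \left(- \frac{1}{437}\right)\right) = 670348 - \frac{2652280310}{47168469} = \frac{31616636576902}{47168469}$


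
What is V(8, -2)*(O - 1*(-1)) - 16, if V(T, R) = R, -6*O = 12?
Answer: -14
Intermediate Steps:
O = -2 (O = -⅙*12 = -2)
V(8, -2)*(O - 1*(-1)) - 16 = -2*(-2 - 1*(-1)) - 16 = -2*(-2 + 1) - 16 = -2*(-1) - 16 = 2 - 16 = -14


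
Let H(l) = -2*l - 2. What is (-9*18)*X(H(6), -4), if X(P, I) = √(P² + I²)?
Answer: -324*√53 ≈ -2358.8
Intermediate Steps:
H(l) = -2 - 2*l
X(P, I) = √(I² + P²)
(-9*18)*X(H(6), -4) = (-9*18)*√((-4)² + (-2 - 2*6)²) = -162*√(16 + (-2 - 12)²) = -162*√(16 + (-14)²) = -162*√(16 + 196) = -324*√53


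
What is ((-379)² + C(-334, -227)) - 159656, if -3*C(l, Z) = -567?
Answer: -15826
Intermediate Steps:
C(l, Z) = 189 (C(l, Z) = -⅓*(-567) = 189)
((-379)² + C(-334, -227)) - 159656 = ((-379)² + 189) - 159656 = (143641 + 189) - 159656 = 143830 - 159656 = -15826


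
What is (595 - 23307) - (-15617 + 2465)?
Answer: -9560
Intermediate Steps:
(595 - 23307) - (-15617 + 2465) = -22712 - 1*(-13152) = -22712 + 13152 = -9560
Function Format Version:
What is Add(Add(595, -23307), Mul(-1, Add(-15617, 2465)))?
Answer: -9560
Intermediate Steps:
Add(Add(595, -23307), Mul(-1, Add(-15617, 2465))) = Add(-22712, Mul(-1, -13152)) = Add(-22712, 13152) = -9560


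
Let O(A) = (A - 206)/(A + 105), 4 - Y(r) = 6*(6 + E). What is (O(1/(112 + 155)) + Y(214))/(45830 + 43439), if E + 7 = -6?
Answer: 1234655/2502745684 ≈ 0.00049332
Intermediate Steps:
E = -13 (E = -7 - 6 = -13)
Y(r) = 46 (Y(r) = 4 - 6*(6 - 13) = 4 - 6*(-7) = 4 - 1*(-42) = 4 + 42 = 46)
O(A) = (-206 + A)/(105 + A)
(O(1/(112 + 155)) + Y(214))/(45830 + 43439) = ((-206 + 1/(112 + 155))/(105 + 1/(112 + 155)) + 46)/(45830 + 43439) = ((-206 + 1/267)/(105 + 1/267) + 46)/89269 = ((-206 + 1/267)/(105 + 1/267) + 46)*(1/89269) = (-55001/267/(28036/267) + 46)*(1/89269) = ((267/28036)*(-55001/267) + 46)*(1/89269) = (-55001/28036 + 46)*(1/89269) = (1234655/28036)*(1/89269) = 1234655/2502745684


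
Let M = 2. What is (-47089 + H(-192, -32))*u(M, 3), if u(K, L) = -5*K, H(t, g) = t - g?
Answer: 472490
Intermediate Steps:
(-47089 + H(-192, -32))*u(M, 3) = (-47089 + (-192 - 1*(-32)))*(-5*2) = (-47089 + (-192 + 32))*(-10) = (-47089 - 160)*(-10) = -47249*(-10) = 472490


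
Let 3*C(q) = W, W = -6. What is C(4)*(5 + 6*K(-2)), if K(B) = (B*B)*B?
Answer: 86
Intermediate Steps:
K(B) = B³ (K(B) = B²*B = B³)
C(q) = -2 (C(q) = (⅓)*(-6) = -2)
C(4)*(5 + 6*K(-2)) = -2*(5 + 6*(-2)³) = -2*(5 + 6*(-8)) = -2*(5 - 48) = -2*(-43) = 86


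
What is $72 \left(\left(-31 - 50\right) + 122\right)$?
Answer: $2952$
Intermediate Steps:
$72 \left(\left(-31 - 50\right) + 122\right) = 72 \left(-81 + 122\right) = 72 \cdot 41 = 2952$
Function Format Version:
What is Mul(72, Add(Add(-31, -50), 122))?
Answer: 2952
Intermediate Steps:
Mul(72, Add(Add(-31, -50), 122)) = Mul(72, Add(-81, 122)) = Mul(72, 41) = 2952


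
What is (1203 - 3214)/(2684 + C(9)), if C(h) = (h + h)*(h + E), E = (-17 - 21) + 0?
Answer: -2011/2162 ≈ -0.93016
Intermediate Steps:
E = -38 (E = -38 + 0 = -38)
C(h) = 2*h*(-38 + h) (C(h) = (h + h)*(h - 38) = (2*h)*(-38 + h) = 2*h*(-38 + h))
(1203 - 3214)/(2684 + C(9)) = (1203 - 3214)/(2684 + 2*9*(-38 + 9)) = -2011/(2684 + 2*9*(-29)) = -2011/(2684 - 522) = -2011/2162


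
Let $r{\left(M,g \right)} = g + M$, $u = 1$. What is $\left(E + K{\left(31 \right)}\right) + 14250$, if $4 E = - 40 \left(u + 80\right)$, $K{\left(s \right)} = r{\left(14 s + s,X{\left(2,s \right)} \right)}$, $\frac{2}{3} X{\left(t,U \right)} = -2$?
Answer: $13902$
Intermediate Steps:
$X{\left(t,U \right)} = -3$ ($X{\left(t,U \right)} = \frac{3}{2} \left(-2\right) = -3$)
$r{\left(M,g \right)} = M + g$
$K{\left(s \right)} = -3 + 15 s$ ($K{\left(s \right)} = \left(14 s + s\right) - 3 = 15 s - 3 = -3 + 15 s$)
$E = -810$ ($E = \frac{\left(-40\right) \left(1 + 80\right)}{4} = \frac{\left(-40\right) 81}{4} = \frac{1}{4} \left(-3240\right) = -810$)
$\left(E + K{\left(31 \right)}\right) + 14250 = \left(-810 + \left(-3 + 15 \cdot 31\right)\right) + 14250 = \left(-810 + \left(-3 + 465\right)\right) + 14250 = \left(-810 + 462\right) + 14250 = -348 + 14250 = 13902$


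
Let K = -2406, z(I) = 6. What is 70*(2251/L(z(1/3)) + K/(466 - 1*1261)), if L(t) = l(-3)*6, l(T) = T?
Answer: -4074553/477 ≈ -8542.0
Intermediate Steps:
L(t) = -18 (L(t) = -3*6 = -18)
70*(2251/L(z(1/3)) + K/(466 - 1*1261)) = 70*(2251/(-18) - 2406/(466 - 1*1261)) = 70*(2251*(-1/18) - 2406/(466 - 1261)) = 70*(-2251/18 - 2406/(-795)) = 70*(-2251/18 - 2406*(-1/795)) = 70*(-2251/18 + 802/265) = 70*(-582079/4770) = -4074553/477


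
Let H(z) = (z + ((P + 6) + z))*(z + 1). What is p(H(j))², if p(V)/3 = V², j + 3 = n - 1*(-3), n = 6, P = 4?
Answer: 5062037904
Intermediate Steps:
j = 6 (j = -3 + (6 - 1*(-3)) = -3 + (6 + 3) = -3 + 9 = 6)
H(z) = (1 + z)*(10 + 2*z) (H(z) = (z + ((4 + 6) + z))*(z + 1) = (z + (10 + z))*(1 + z) = (10 + 2*z)*(1 + z) = (1 + z)*(10 + 2*z))
p(V) = 3*V²
p(H(j))² = (3*(10 + 2*6² + 12*6)²)² = (3*(10 + 2*36 + 72)²)² = (3*(10 + 72 + 72)²)² = (3*154²)² = (3*23716)² = 71148² = 5062037904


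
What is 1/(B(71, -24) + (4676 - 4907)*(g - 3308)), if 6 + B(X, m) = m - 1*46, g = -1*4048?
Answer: 1/1699160 ≈ 5.8853e-7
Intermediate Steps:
g = -4048
B(X, m) = -52 + m (B(X, m) = -6 + (m - 1*46) = -6 + (m - 46) = -6 + (-46 + m) = -52 + m)
1/(B(71, -24) + (4676 - 4907)*(g - 3308)) = 1/((-52 - 24) + (4676 - 4907)*(-4048 - 3308)) = 1/(-76 - 231*(-7356)) = 1/(-76 + 1699236) = 1/1699160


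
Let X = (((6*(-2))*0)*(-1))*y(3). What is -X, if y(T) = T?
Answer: 0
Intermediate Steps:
X = 0 (X = (((6*(-2))*0)*(-1))*3 = (-12*0*(-1))*3 = (0*(-1))*3 = 0*3 = 0)
-X = -1*0 = 0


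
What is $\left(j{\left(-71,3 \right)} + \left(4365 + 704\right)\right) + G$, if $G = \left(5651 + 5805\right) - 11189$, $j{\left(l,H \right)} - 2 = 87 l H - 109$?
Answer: $-13302$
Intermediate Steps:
$j{\left(l,H \right)} = -107 + 87 H l$ ($j{\left(l,H \right)} = 2 + \left(87 l H - 109\right) = 2 + \left(87 H l - 109\right) = 2 + \left(-109 + 87 H l\right) = -107 + 87 H l$)
$G = 267$ ($G = 11456 - 11189 = 267$)
$\left(j{\left(-71,3 \right)} + \left(4365 + 704\right)\right) + G = \left(\left(-107 + 87 \cdot 3 \left(-71\right)\right) + \left(4365 + 704\right)\right) + 267 = \left(\left(-107 - 18531\right) + 5069\right) + 267 = \left(-18638 + 5069\right) + 267 = -13569 + 267 = -13302$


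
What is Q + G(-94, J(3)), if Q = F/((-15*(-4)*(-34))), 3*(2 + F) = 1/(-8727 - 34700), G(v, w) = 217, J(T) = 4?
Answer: 57673053643/265773240 ≈ 217.00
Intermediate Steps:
F = -260563/130281 (F = -2 + 1/(3*(-8727 - 34700)) = -2 + (⅓)/(-43427) = -2 + (⅓)*(-1/43427) = -2 - 1/130281 = -260563/130281 ≈ -2.0000)
Q = 260563/265773240 (Q = -260563/(130281*(-15*(-4)*(-34))) = -260563/(130281*(60*(-34))) = -260563/130281/(-2040) = -260563/130281*(-1/2040) = 260563/265773240 ≈ 0.00098040)
Q + G(-94, J(3)) = 260563/265773240 + 217 = 57673053643/265773240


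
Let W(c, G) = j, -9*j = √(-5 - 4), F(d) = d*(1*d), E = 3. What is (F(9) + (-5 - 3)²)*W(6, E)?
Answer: -145*I/3 ≈ -48.333*I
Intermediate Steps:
F(d) = d² (F(d) = d*d = d²)
j = -I/3 (j = -√(-5 - 4)/9 = -I/3 ≈ -0.33333*I)
W(c, G) = -I/3
(F(9) + (-5 - 3)²)*W(6, E) = (9² + (-5 - 3)²)*(-I/3) = (81 + (-8)²)*(-I/3) = (81 + 64)*(-I/3) = 145*(-I/3) = -145*I/3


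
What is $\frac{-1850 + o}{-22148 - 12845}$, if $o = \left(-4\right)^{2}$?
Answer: $\frac{262}{4999} \approx 0.05241$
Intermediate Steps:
$o = 16$
$\frac{-1850 + o}{-22148 - 12845} = \frac{-1850 + 16}{-22148 - 12845} = - \frac{1834}{-34993} = \left(-1834\right) \left(- \frac{1}{34993}\right) = \frac{262}{4999}$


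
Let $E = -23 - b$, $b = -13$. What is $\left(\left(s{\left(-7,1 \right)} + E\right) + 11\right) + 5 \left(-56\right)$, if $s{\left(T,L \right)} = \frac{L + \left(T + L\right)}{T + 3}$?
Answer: $- \frac{1111}{4} \approx -277.75$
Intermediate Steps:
$E = -10$ ($E = -23 - -13 = -23 + 13 = -10$)
$s{\left(T,L \right)} = \frac{T + 2 L}{3 + T}$ ($s{\left(T,L \right)} = \frac{L + \left(L + T\right)}{3 + T} = \frac{T + 2 L}{3 + T}$)
$\left(\left(s{\left(-7,1 \right)} + E\right) + 11\right) + 5 \left(-56\right) = \left(\left(\frac{-7 + 2 \cdot 1}{3 - 7} - 10\right) + 11\right) + 5 \left(-56\right) = \left(\left(\frac{-7 + 2}{-4} - 10\right) + 11\right) - 280 = \left(\left(\left(- \frac{1}{4}\right) \left(-5\right) - 10\right) + 11\right) - 280 = \left(\left(\frac{5}{4} - 10\right) + 11\right) - 280 = \left(- \frac{35}{4} + 11\right) - 280 = \frac{9}{4} - 280 = - \frac{1111}{4}$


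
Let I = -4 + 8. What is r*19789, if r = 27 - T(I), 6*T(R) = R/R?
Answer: 3186029/6 ≈ 5.3101e+5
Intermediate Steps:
I = 4
T(R) = ⅙ (T(R) = (R/R)/6 = (⅙)*1 = ⅙)
r = 161/6 (r = 27 - 1*⅙ = 27 - ⅙ = 161/6 ≈ 26.833)
r*19789 = (161/6)*19789 = 3186029/6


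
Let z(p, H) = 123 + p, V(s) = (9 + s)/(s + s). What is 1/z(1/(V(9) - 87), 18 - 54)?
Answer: 86/10577 ≈ 0.0081308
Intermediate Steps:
V(s) = (9 + s)/(2*s) (V(s) = (9 + s)/((2*s)) = (9 + s)*(1/(2*s)) = (9 + s)/(2*s))
1/z(1/(V(9) - 87), 18 - 54) = 1/(123 + 1/((½)*(9 + 9)/9 - 87)) = 1/(123 + 1/((½)*(⅑)*18 - 87)) = 1/(123 + 1/(1 - 87)) = 1/(123 + 1/(-86)) = 1/(123 - 1/86) = 1/(10577/86) = 86/10577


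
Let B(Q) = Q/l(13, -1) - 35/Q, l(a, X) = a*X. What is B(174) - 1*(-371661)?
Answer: 840666451/2262 ≈ 3.7165e+5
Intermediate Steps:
l(a, X) = X*a
B(Q) = -35/Q - Q/13 (B(Q) = Q/((-1*13)) - 35/Q = Q/(-13) - 35/Q = Q*(-1/13) - 35/Q = -Q/13 - 35/Q = -35/Q - Q/13)
B(174) - 1*(-371661) = (-35/174 - 1/13*174) - 1*(-371661) = (-35*1/174 - 174/13) + 371661 = (-35/174 - 174/13) + 371661 = -30731/2262 + 371661 = 840666451/2262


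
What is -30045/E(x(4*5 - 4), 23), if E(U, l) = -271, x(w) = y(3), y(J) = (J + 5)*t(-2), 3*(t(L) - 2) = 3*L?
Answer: 30045/271 ≈ 110.87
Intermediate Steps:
t(L) = 2 + L (t(L) = 2 + (3*L)/3 = 2 + L)
y(J) = 0 (y(J) = (J + 5)*(2 - 2) = (5 + J)*0 = 0)
x(w) = 0
-30045/E(x(4*5 - 4), 23) = -30045/(-271) = -30045*(-1/271) = 30045/271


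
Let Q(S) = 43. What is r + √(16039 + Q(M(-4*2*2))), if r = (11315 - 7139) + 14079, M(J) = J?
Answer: 18255 + √16082 ≈ 18382.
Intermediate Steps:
r = 18255 (r = 4176 + 14079 = 18255)
r + √(16039 + Q(M(-4*2*2))) = 18255 + √(16039 + 43) = 18255 + √16082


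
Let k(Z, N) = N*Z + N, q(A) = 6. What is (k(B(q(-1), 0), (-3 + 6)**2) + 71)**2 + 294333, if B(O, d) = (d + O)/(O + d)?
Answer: 302254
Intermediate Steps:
B(O, d) = 1 (B(O, d) = (O + d)/(O + d) = 1)
k(Z, N) = N + N*Z
(k(B(q(-1), 0), (-3 + 6)**2) + 71)**2 + 294333 = ((-3 + 6)**2*(1 + 1) + 71)**2 + 294333 = (3**2*2 + 71)**2 + 294333 = (9*2 + 71)**2 + 294333 = (18 + 71)**2 + 294333 = 89**2 + 294333 = 7921 + 294333 = 302254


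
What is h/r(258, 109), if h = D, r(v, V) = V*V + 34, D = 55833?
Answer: 55833/11915 ≈ 4.6859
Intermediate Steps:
r(v, V) = 34 + V**2 (r(v, V) = V**2 + 34 = 34 + V**2)
h = 55833
h/r(258, 109) = 55833/(34 + 109**2) = 55833/(34 + 11881) = 55833/11915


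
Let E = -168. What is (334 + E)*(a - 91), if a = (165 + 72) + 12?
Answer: 26228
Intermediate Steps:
a = 249 (a = 237 + 12 = 249)
(334 + E)*(a - 91) = (334 - 168)*(249 - 91) = 166*158 = 26228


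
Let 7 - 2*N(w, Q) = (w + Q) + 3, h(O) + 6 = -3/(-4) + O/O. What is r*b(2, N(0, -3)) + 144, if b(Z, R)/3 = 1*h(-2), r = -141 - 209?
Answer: 9213/2 ≈ 4606.5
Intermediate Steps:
r = -350
h(O) = -17/4 (h(O) = -6 + (-3/(-4) + O/O) = -6 + (-3*(-¼) + 1) = -6 + (¾ + 1) = -6 + 7/4 = -17/4)
N(w, Q) = 2 - Q/2 - w/2 (N(w, Q) = 7/2 - ((w + Q) + 3)/2 = 7/2 - ((Q + w) + 3)/2 = 7/2 - (3 + Q + w)/2 = 7/2 + (-3/2 - Q/2 - w/2) = 2 - Q/2 - w/2)
b(Z, R) = -51/4 (b(Z, R) = 3*(1*(-17/4)) = 3*(-17/4) = -51/4)
r*b(2, N(0, -3)) + 144 = -350*(-51/4) + 144 = 8925/2 + 144 = 9213/2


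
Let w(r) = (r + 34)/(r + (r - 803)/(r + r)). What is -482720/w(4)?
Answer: 23140390/19 ≈ 1.2179e+6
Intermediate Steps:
w(r) = (34 + r)/(r + (-803 + r)/(2*r)) (w(r) = (34 + r)/(r + (-803 + r)/((2*r))) = (34 + r)/(r + (-803 + r)*(1/(2*r))) = (34 + r)/(r + (-803 + r)/(2*r)))
-482720/w(4) = -482720*(-803 + 4 + 2*4**2)/(8*(34 + 4)) = -482720/(2*4*38/(-803 + 4 + 2*16)) = -482720/(2*4*38/(-803 + 4 + 32)) = -482720/(2*4*38/(-767)) = -482720/(2*4*(-1/767)*38) = -482720/(-304/767) = -482720*(-767/304) = 23140390/19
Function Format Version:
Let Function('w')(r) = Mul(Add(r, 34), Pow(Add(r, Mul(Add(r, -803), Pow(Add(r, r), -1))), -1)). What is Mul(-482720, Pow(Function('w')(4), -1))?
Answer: Rational(23140390, 19) ≈ 1.2179e+6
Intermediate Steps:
Function('w')(r) = Mul(Pow(Add(r, Mul(Rational(1, 2), Pow(r, -1), Add(-803, r))), -1), Add(34, r)) (Function('w')(r) = Mul(Add(34, r), Pow(Add(r, Mul(Add(-803, r), Pow(Mul(2, r), -1))), -1)) = Mul(Add(34, r), Pow(Add(r, Mul(Add(-803, r), Mul(Rational(1, 2), Pow(r, -1)))), -1)) = Mul(Add(34, r), Pow(Add(r, Mul(Rational(1, 2), Pow(r, -1), Add(-803, r))), -1)) = Mul(Pow(Add(r, Mul(Rational(1, 2), Pow(r, -1), Add(-803, r))), -1), Add(34, r)))
Mul(-482720, Pow(Function('w')(4), -1)) = Mul(-482720, Pow(Mul(2, 4, Pow(Add(-803, 4, Mul(2, Pow(4, 2))), -1), Add(34, 4)), -1)) = Mul(-482720, Pow(Mul(2, 4, Pow(Add(-803, 4, Mul(2, 16)), -1), 38), -1)) = Mul(-482720, Pow(Mul(2, 4, Pow(Add(-803, 4, 32), -1), 38), -1)) = Mul(-482720, Pow(Mul(2, 4, Pow(-767, -1), 38), -1)) = Mul(-482720, Pow(Mul(2, 4, Rational(-1, 767), 38), -1)) = Mul(-482720, Pow(Rational(-304, 767), -1)) = Mul(-482720, Rational(-767, 304)) = Rational(23140390, 19)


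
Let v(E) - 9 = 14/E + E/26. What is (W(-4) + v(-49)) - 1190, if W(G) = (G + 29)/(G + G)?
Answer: -863623/728 ≈ -1186.3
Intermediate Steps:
W(G) = (29 + G)/(2*G) (W(G) = (29 + G)/((2*G)) = (29 + G)*(1/(2*G)) = (29 + G)/(2*G))
v(E) = 9 + 14/E + E/26 (v(E) = 9 + (14/E + E/26) = 9 + 14/E + E/26)
(W(-4) + v(-49)) - 1190 = ((½)*(29 - 4)/(-4) + (9 + 14/(-49) + (1/26)*(-49))) - 1190 = ((½)*(-¼)*25 + (9 + 14*(-1/49) - 49/26)) - 1190 = (-25/8 + (9 - 2/7 - 49/26)) - 1190 = (-25/8 + 1243/182) - 1190 = 2697/728 - 1190 = -863623/728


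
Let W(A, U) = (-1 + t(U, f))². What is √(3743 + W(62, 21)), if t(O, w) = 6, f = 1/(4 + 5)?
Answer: 2*√942 ≈ 61.384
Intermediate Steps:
f = ⅑ (f = 1/9 = ⅑ ≈ 0.11111)
W(A, U) = 25 (W(A, U) = (-1 + 6)² = 5² = 25)
√(3743 + W(62, 21)) = √(3743 + 25) = √3768 = 2*√942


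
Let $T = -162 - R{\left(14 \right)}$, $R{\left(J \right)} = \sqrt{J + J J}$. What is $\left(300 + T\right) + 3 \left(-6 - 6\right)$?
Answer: $102 - \sqrt{210} \approx 87.509$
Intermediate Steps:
$R{\left(J \right)} = \sqrt{J + J^{2}}$
$T = -162 - \sqrt{210}$ ($T = -162 - \sqrt{14 \left(1 + 14\right)} = -162 - \sqrt{14 \cdot 15} = -162 - \sqrt{210} \approx -176.49$)
$\left(300 + T\right) + 3 \left(-6 - 6\right) = \left(300 - \left(162 + \sqrt{210}\right)\right) + 3 \left(-6 - 6\right) = \left(138 - \sqrt{210}\right) + 3 \left(-12\right) = \left(138 - \sqrt{210}\right) - 36 = 102 - \sqrt{210}$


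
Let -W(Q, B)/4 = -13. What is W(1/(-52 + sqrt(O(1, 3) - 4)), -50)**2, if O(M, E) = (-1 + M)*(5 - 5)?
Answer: 2704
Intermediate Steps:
O(M, E) = 0 (O(M, E) = (-1 + M)*0 = 0)
W(Q, B) = 52 (W(Q, B) = -4*(-13) = 52)
W(1/(-52 + sqrt(O(1, 3) - 4)), -50)**2 = 52**2 = 2704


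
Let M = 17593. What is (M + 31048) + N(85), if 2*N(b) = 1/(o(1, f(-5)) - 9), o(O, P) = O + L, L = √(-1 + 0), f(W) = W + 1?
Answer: 3161661/65 - I/130 ≈ 48641.0 - 0.0076923*I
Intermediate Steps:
f(W) = 1 + W
L = I (L = √(-1) = I ≈ 1.0*I)
o(O, P) = I + O (o(O, P) = O + I = I + O)
N(b) = (-8 - I)/130 (N(b) = 1/(2*((I + 1) - 9)) = 1/(2*((1 + I) - 9)) = 1/(2*(-8 + I)) = ((-8 - I)/65)/2 = (-8 - I)/130)
(M + 31048) + N(85) = (17593 + 31048) + (-4/65 - I/130) = 48641 + (-4/65 - I/130) = 3161661/65 - I/130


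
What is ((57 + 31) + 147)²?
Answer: 55225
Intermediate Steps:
((57 + 31) + 147)² = (88 + 147)² = 235² = 55225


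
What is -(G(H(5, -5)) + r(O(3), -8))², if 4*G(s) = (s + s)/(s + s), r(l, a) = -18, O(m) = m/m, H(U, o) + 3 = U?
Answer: -5041/16 ≈ -315.06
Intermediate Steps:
H(U, o) = -3 + U
O(m) = 1
G(s) = ¼ (G(s) = ((s + s)/(s + s))/4 = ((2*s)/((2*s)))/4 = ((2*s)*(1/(2*s)))/4 = (¼)*1 = ¼)
-(G(H(5, -5)) + r(O(3), -8))² = -(¼ - 18)² = -(-71/4)² = -1*5041/16 = -5041/16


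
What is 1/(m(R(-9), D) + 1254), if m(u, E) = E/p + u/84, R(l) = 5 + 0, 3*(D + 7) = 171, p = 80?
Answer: 168/210787 ≈ 0.00079701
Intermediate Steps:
D = 50 (D = -7 + (1/3)*171 = -7 + 57 = 50)
R(l) = 5
m(u, E) = E/80 + u/84
1/(m(R(-9), D) + 1254) = 1/(((1/80)*50 + (1/84)*5) + 1254) = 1/((5/8 + 5/84) + 1254) = 1/(115/168 + 1254) = 1/(210787/168) = 168/210787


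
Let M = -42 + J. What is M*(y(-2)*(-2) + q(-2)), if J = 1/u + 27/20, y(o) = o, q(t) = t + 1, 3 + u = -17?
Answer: -1221/10 ≈ -122.10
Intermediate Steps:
u = -20 (u = -3 - 17 = -20)
q(t) = 1 + t
J = 13/10 (J = 1/(-20) + 27/20 = 1*(-1/20) + 27*(1/20) = -1/20 + 27/20 = 13/10 ≈ 1.3000)
M = -407/10 (M = -42 + 13/10 = -407/10 ≈ -40.700)
M*(y(-2)*(-2) + q(-2)) = -407*(-2*(-2) + (1 - 2))/10 = -407*(4 - 1)/10 = -407/10*3 = -1221/10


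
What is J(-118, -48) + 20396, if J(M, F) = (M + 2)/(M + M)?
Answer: 1203393/59 ≈ 20397.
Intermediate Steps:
J(M, F) = (2 + M)/(2*M) (J(M, F) = (2 + M)/((2*M)) = (2 + M)*(1/(2*M)) = (2 + M)/(2*M))
J(-118, -48) + 20396 = (½)*(2 - 118)/(-118) + 20396 = (½)*(-1/118)*(-116) + 20396 = 29/59 + 20396 = 1203393/59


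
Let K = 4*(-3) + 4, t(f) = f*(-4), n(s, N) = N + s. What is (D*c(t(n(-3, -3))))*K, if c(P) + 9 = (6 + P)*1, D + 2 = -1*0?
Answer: 336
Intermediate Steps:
D = -2 (D = -2 - 1*0 = -2 + 0 = -2)
t(f) = -4*f
c(P) = -3 + P (c(P) = -9 + (6 + P)*1 = -9 + (6 + P) = -3 + P)
K = -8 (K = -12 + 4 = -8)
(D*c(t(n(-3, -3))))*K = -2*(-3 - 4*(-3 - 3))*(-8) = -2*(-3 - 4*(-6))*(-8) = -2*(-3 + 24)*(-8) = -2*21*(-8) = -42*(-8) = 336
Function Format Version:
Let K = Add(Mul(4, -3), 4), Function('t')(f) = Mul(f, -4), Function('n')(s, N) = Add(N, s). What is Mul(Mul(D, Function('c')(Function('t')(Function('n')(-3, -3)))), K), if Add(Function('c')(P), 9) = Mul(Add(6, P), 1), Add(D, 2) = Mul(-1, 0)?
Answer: 336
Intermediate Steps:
D = -2 (D = Add(-2, Mul(-1, 0)) = Add(-2, 0) = -2)
Function('t')(f) = Mul(-4, f)
Function('c')(P) = Add(-3, P) (Function('c')(P) = Add(-9, Mul(Add(6, P), 1)) = Add(-9, Add(6, P)) = Add(-3, P))
K = -8 (K = Add(-12, 4) = -8)
Mul(Mul(D, Function('c')(Function('t')(Function('n')(-3, -3)))), K) = Mul(Mul(-2, Add(-3, Mul(-4, Add(-3, -3)))), -8) = Mul(Mul(-2, Add(-3, Mul(-4, -6))), -8) = Mul(Mul(-2, Add(-3, 24)), -8) = Mul(Mul(-2, 21), -8) = Mul(-42, -8) = 336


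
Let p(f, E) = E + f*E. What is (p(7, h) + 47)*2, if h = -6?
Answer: -2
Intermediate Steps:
p(f, E) = E + E*f
(p(7, h) + 47)*2 = (-6*(1 + 7) + 47)*2 = (-6*8 + 47)*2 = (-48 + 47)*2 = -1*2 = -2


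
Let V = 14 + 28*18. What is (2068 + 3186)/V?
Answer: 71/7 ≈ 10.143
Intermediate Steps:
V = 518 (V = 14 + 504 = 518)
(2068 + 3186)/V = (2068 + 3186)/518 = 5254*(1/518) = 71/7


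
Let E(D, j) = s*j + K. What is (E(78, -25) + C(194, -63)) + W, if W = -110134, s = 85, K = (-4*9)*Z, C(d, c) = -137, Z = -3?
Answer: -112288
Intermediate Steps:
K = 108 (K = -4*9*(-3) = -36*(-3) = 108)
E(D, j) = 108 + 85*j (E(D, j) = 85*j + 108 = 108 + 85*j)
(E(78, -25) + C(194, -63)) + W = ((108 + 85*(-25)) - 137) - 110134 = ((108 - 2125) - 137) - 110134 = (-2017 - 137) - 110134 = -2154 - 110134 = -112288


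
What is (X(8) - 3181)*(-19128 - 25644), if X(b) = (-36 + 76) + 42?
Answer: 138748428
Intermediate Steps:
X(b) = 82 (X(b) = 40 + 42 = 82)
(X(8) - 3181)*(-19128 - 25644) = (82 - 3181)*(-19128 - 25644) = -3099*(-44772) = 138748428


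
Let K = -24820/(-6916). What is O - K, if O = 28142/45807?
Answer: -235574917/79200303 ≈ -2.9744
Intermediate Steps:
K = 6205/1729 (K = -24820*(-1/6916) = 6205/1729 ≈ 3.5888)
O = 28142/45807 (O = 28142*(1/45807) = 28142/45807 ≈ 0.61436)
O - K = 28142/45807 - 1*6205/1729 = 28142/45807 - 6205/1729 = -235574917/79200303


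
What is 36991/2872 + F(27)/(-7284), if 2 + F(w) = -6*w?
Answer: 67478363/5229912 ≈ 12.902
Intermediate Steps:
F(w) = -2 - 6*w
36991/2872 + F(27)/(-7284) = 36991/2872 + (-2 - 6*27)/(-7284) = 36991*(1/2872) + (-2 - 162)*(-1/7284) = 36991/2872 - 164*(-1/7284) = 36991/2872 + 41/1821 = 67478363/5229912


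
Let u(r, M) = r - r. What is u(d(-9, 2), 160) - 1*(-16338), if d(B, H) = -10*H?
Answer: 16338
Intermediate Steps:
u(r, M) = 0
u(d(-9, 2), 160) - 1*(-16338) = 0 - 1*(-16338) = 0 + 16338 = 16338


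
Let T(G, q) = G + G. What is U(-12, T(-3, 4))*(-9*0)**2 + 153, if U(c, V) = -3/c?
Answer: 153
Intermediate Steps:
T(G, q) = 2*G
U(-12, T(-3, 4))*(-9*0)**2 + 153 = (-3/(-12))*(-9*0)**2 + 153 = -3*(-1/12)*0**2 + 153 = (1/4)*0 + 153 = 0 + 153 = 153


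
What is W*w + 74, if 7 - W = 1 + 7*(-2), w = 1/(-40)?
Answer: 147/2 ≈ 73.500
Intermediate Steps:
w = -1/40 ≈ -0.025000
W = 20 (W = 7 - (1 + 7*(-2)) = 7 - (1 - 14) = 7 - 1*(-13) = 7 + 13 = 20)
W*w + 74 = 20*(-1/40) + 74 = -½ + 74 = 147/2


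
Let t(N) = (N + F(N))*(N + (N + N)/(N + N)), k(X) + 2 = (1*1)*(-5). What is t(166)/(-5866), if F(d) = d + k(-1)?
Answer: -54275/5866 ≈ -9.2525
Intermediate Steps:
k(X) = -7 (k(X) = -2 + (1*1)*(-5) = -2 + 1*(-5) = -2 - 5 = -7)
F(d) = -7 + d (F(d) = d - 7 = -7 + d)
t(N) = (1 + N)*(-7 + 2*N) (t(N) = (N + (-7 + N))*(N + (N + N)/(N + N)) = (-7 + 2*N)*(N + (2*N)/((2*N))) = (-7 + 2*N)*(N + (2*N)*(1/(2*N))) = (-7 + 2*N)*(N + 1) = (-7 + 2*N)*(1 + N) = (1 + N)*(-7 + 2*N))
t(166)/(-5866) = (-7 - 5*166 + 2*166²)/(-5866) = (-7 - 830 + 2*27556)*(-1/5866) = (-7 - 830 + 55112)*(-1/5866) = 54275*(-1/5866) = -54275/5866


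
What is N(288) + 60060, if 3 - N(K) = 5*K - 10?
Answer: 58633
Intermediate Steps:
N(K) = 13 - 5*K (N(K) = 3 - (5*K - 10) = 3 - (-10 + 5*K) = 3 + (10 - 5*K) = 13 - 5*K)
N(288) + 60060 = (13 - 5*288) + 60060 = (13 - 1440) + 60060 = -1427 + 60060 = 58633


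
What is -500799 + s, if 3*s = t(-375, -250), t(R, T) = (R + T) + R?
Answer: -1503397/3 ≈ -5.0113e+5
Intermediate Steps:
t(R, T) = T + 2*R
s = -1000/3 (s = (-250 + 2*(-375))/3 = (-250 - 750)/3 = (⅓)*(-1000) = -1000/3 ≈ -333.33)
-500799 + s = -500799 - 1000/3 = -1503397/3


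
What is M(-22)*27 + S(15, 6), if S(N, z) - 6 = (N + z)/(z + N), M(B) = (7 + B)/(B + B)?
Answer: 713/44 ≈ 16.205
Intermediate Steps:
M(B) = (7 + B)/(2*B) (M(B) = (7 + B)/((2*B)) = (7 + B)*(1/(2*B)) = (7 + B)/(2*B))
S(N, z) = 7 (S(N, z) = 6 + (N + z)/(z + N) = 6 + (N + z)/(N + z) = 6 + 1 = 7)
M(-22)*27 + S(15, 6) = ((1/2)*(7 - 22)/(-22))*27 + 7 = ((1/2)*(-1/22)*(-15))*27 + 7 = (15/44)*27 + 7 = 405/44 + 7 = 713/44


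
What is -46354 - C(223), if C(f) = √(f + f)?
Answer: -46354 - √446 ≈ -46375.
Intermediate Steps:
C(f) = √2*√f (C(f) = √(2*f) = √2*√f)
-46354 - C(223) = -46354 - √2*√223 = -46354 - √446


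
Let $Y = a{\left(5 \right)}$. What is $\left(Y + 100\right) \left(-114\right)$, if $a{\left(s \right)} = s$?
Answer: $-11970$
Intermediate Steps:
$Y = 5$
$\left(Y + 100\right) \left(-114\right) = \left(5 + 100\right) \left(-114\right) = 105 \left(-114\right) = -11970$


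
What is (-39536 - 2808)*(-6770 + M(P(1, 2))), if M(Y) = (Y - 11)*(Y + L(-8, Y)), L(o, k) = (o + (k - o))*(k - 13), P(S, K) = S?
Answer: 282011040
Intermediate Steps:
L(o, k) = k*(-13 + k)
M(Y) = (-11 + Y)*(Y + Y*(-13 + Y)) (M(Y) = (Y - 11)*(Y + Y*(-13 + Y)) = (-11 + Y)*(Y + Y*(-13 + Y)))
(-39536 - 2808)*(-6770 + M(P(1, 2))) = (-39536 - 2808)*(-6770 + 1*(132 + 1² - 23*1)) = -42344*(-6770 + 1*(132 + 1 - 23)) = -42344*(-6770 + 1*110) = -42344*(-6770 + 110) = -42344*(-6660) = 282011040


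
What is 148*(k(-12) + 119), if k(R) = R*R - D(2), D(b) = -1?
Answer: 39072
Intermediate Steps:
k(R) = 1 + R² (k(R) = R*R - 1*(-1) = R² + 1 = 1 + R²)
148*(k(-12) + 119) = 148*((1 + (-12)²) + 119) = 148*((1 + 144) + 119) = 148*(145 + 119) = 148*264 = 39072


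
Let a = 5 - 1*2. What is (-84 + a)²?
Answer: 6561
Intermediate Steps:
a = 3 (a = 5 - 2 = 3)
(-84 + a)² = (-84 + 3)² = (-81)² = 6561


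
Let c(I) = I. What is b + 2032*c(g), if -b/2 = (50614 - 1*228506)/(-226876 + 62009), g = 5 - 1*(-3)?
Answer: 2679722168/164867 ≈ 16254.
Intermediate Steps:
g = 8 (g = 5 + 3 = 8)
b = -355784/164867 (b = -2*(50614 - 1*228506)/(-226876 + 62009) = -2*(50614 - 228506)/(-164867) = -(-355784)*(-1)/164867 = -2*177892/164867 = -355784/164867 ≈ -2.1580)
b + 2032*c(g) = -355784/164867 + 2032*8 = -355784/164867 + 16256 = 2679722168/164867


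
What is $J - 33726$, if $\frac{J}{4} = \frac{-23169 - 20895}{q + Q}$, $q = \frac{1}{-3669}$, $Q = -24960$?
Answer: $- \frac{3087921072702}{91578241} \approx -33719.0$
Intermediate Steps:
$q = - \frac{1}{3669} \approx -0.00027255$
$J = \frac{646683264}{91578241}$ ($J = 4 \frac{-23169 - 20895}{- \frac{1}{3669} - 24960} = 4 \left(- \frac{44064}{- \frac{91578241}{3669}}\right) = 4 \left(\left(-44064\right) \left(- \frac{3669}{91578241}\right)\right) = 4 \cdot \frac{161670816}{91578241} = \frac{646683264}{91578241} \approx 7.0615$)
$J - 33726 = \frac{646683264}{91578241} - 33726 = - \frac{3087921072702}{91578241}$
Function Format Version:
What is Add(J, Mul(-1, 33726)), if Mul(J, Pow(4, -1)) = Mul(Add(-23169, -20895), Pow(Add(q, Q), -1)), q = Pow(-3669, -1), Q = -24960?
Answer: Rational(-3087921072702, 91578241) ≈ -33719.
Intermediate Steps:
q = Rational(-1, 3669) ≈ -0.00027255
J = Rational(646683264, 91578241) (J = Mul(4, Mul(Add(-23169, -20895), Pow(Add(Rational(-1, 3669), -24960), -1))) = Mul(4, Mul(-44064, Pow(Rational(-91578241, 3669), -1))) = Mul(4, Mul(-44064, Rational(-3669, 91578241))) = Mul(4, Rational(161670816, 91578241)) = Rational(646683264, 91578241) ≈ 7.0615)
Add(J, Mul(-1, 33726)) = Add(Rational(646683264, 91578241), Mul(-1, 33726)) = Add(Rational(646683264, 91578241), -33726) = Rational(-3087921072702, 91578241)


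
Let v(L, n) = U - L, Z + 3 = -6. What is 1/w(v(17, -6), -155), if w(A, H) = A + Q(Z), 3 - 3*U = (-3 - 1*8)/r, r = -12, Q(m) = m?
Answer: -36/911 ≈ -0.039517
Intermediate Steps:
Z = -9 (Z = -3 - 6 = -9)
U = 25/36 (U = 1 - (-3 - 1*8)/(3*(-12)) = 1 - (-3 - 8)*(-1)/(3*12) = 1 - (-11)*(-1)/(3*12) = 1 - ⅓*11/12 = 1 - 11/36 = 25/36 ≈ 0.69444)
v(L, n) = 25/36 - L
w(A, H) = -9 + A (w(A, H) = A - 9 = -9 + A)
1/w(v(17, -6), -155) = 1/(-9 + (25/36 - 1*17)) = 1/(-9 + (25/36 - 17)) = 1/(-9 - 587/36) = 1/(-911/36) = -36/911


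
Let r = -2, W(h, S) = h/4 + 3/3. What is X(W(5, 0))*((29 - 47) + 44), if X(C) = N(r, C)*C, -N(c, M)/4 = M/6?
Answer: -351/4 ≈ -87.750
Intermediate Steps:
W(h, S) = 1 + h/4 (W(h, S) = h*(1/4) + 3*(1/3) = h/4 + 1 = 1 + h/4)
N(c, M) = -2*M/3 (N(c, M) = -4*M/6 = -2*M/3)
X(C) = -2*C**2/3 (X(C) = (-2*C/3)*C = -2*C**2/3)
X(W(5, 0))*((29 - 47) + 44) = (-2*(1 + (1/4)*5)**2/3)*((29 - 47) + 44) = (-2*(1 + 5/4)**2/3)*(-18 + 44) = -2*(9/4)**2/3*26 = -2/3*81/16*26 = -27/8*26 = -351/4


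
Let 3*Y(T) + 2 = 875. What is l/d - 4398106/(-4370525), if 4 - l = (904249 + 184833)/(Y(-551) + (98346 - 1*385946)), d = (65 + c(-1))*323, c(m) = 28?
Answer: 12655842243143452/12573235657423925 ≈ 1.0066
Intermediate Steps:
Y(T) = 291 (Y(T) = -⅔ + (⅓)*875 = -⅔ + 875/3 = 291)
d = 30039 (d = (65 + 28)*323 = 93*323 = 30039)
l = 2238318/287309 (l = 4 - (904249 + 184833)/(291 + (98346 - 1*385946)) = 4 - 1089082/(291 + (98346 - 385946)) = 4 - 1089082/(291 - 287600) = 4 - 1089082/(-287309) = 4 - 1089082*(-1)/287309 = 4 - 1*(-1089082/287309) = 4 + 1089082/287309 = 2238318/287309 ≈ 7.7906)
l/d - 4398106/(-4370525) = (2238318/287309)/30039 - 4398106/(-4370525) = (2238318/287309)*(1/30039) - 4398106*(-1/4370525) = 746106/2876825017 + 4398106/4370525 = 12655842243143452/12573235657423925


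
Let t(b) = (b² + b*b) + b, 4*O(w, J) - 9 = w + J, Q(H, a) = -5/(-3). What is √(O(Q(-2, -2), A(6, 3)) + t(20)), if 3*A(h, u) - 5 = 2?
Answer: √3293/2 ≈ 28.692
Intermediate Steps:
A(h, u) = 7/3 (A(h, u) = 5/3 + (⅓)*2 = 5/3 + ⅔ = 7/3)
Q(H, a) = 5/3 (Q(H, a) = -5*(-⅓) = 5/3)
O(w, J) = 9/4 + J/4 + w/4 (O(w, J) = 9/4 + (w + J)/4 = 9/4 + (J + w)/4 = 9/4 + (J/4 + w/4) = 9/4 + J/4 + w/4)
t(b) = b + 2*b² (t(b) = (b² + b²) + b = 2*b² + b = b + 2*b²)
√(O(Q(-2, -2), A(6, 3)) + t(20)) = √((9/4 + (¼)*(7/3) + (¼)*(5/3)) + 20*(1 + 2*20)) = √((9/4 + 7/12 + 5/12) + 20*(1 + 40)) = √(13/4 + 20*41) = √(13/4 + 820) = √(3293/4) = √3293/2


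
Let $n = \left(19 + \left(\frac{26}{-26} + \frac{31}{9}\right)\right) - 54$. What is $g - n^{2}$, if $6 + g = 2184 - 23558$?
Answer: $- \frac{1817629}{81} \approx -22440.0$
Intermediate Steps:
$g = -21380$ ($g = -6 + \left(2184 - 23558\right) = -6 - 21374 = -21380$)
$n = - \frac{293}{9}$ ($n = \left(19 + \left(26 \left(- \frac{1}{26}\right) + 31 \cdot \frac{1}{9}\right)\right) - 54 = \left(19 + \left(-1 + \frac{31}{9}\right)\right) - 54 = \left(19 + \frac{22}{9}\right) - 54 = \frac{193}{9} - 54 = - \frac{293}{9} \approx -32.556$)
$g - n^{2} = -21380 - \left(- \frac{293}{9}\right)^{2} = -21380 - \frac{85849}{81} = - \frac{1817629}{81}$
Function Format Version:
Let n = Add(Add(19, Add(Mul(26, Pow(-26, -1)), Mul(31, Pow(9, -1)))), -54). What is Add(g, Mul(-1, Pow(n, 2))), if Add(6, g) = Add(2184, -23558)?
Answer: Rational(-1817629, 81) ≈ -22440.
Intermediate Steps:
g = -21380 (g = Add(-6, Add(2184, -23558)) = Add(-6, -21374) = -21380)
n = Rational(-293, 9) (n = Add(Add(19, Add(Mul(26, Rational(-1, 26)), Mul(31, Rational(1, 9)))), -54) = Add(Add(19, Add(-1, Rational(31, 9))), -54) = Add(Add(19, Rational(22, 9)), -54) = Add(Rational(193, 9), -54) = Rational(-293, 9) ≈ -32.556)
Add(g, Mul(-1, Pow(n, 2))) = Add(-21380, Mul(-1, Pow(Rational(-293, 9), 2))) = Add(-21380, Mul(-1, Rational(85849, 81))) = Add(-21380, Rational(-85849, 81)) = Rational(-1817629, 81)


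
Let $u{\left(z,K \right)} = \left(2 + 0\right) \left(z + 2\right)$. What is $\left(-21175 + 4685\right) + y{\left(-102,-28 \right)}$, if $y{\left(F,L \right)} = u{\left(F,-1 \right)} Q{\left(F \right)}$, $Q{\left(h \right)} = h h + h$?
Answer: $-2076890$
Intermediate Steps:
$u{\left(z,K \right)} = 4 + 2 z$ ($u{\left(z,K \right)} = 2 \left(2 + z\right) = 4 + 2 z$)
$Q{\left(h \right)} = h + h^{2}$ ($Q{\left(h \right)} = h^{2} + h = h + h^{2}$)
$y{\left(F,L \right)} = F \left(1 + F\right) \left(4 + 2 F\right)$ ($y{\left(F,L \right)} = \left(4 + 2 F\right) F \left(1 + F\right) = F \left(1 + F\right) \left(4 + 2 F\right)$)
$\left(-21175 + 4685\right) + y{\left(-102,-28 \right)} = \left(-21175 + 4685\right) + 2 \left(-102\right) \left(1 - 102\right) \left(2 - 102\right) = -16490 + 2 \left(-102\right) \left(-101\right) \left(-100\right) = -16490 - 2060400 = -2076890$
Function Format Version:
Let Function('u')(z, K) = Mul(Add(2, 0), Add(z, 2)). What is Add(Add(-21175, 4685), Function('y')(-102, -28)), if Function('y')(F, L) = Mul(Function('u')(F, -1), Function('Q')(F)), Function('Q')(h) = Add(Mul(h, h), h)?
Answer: -2076890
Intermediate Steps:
Function('u')(z, K) = Add(4, Mul(2, z)) (Function('u')(z, K) = Mul(2, Add(2, z)) = Add(4, Mul(2, z)))
Function('Q')(h) = Add(h, Pow(h, 2)) (Function('Q')(h) = Add(Pow(h, 2), h) = Add(h, Pow(h, 2)))
Function('y')(F, L) = Mul(F, Add(1, F), Add(4, Mul(2, F))) (Function('y')(F, L) = Mul(Add(4, Mul(2, F)), Mul(F, Add(1, F))) = Mul(F, Add(1, F), Add(4, Mul(2, F))))
Add(Add(-21175, 4685), Function('y')(-102, -28)) = Add(Add(-21175, 4685), Mul(2, -102, Add(1, -102), Add(2, -102))) = Add(-16490, Mul(2, -102, -101, -100)) = Add(-16490, -2060400) = -2076890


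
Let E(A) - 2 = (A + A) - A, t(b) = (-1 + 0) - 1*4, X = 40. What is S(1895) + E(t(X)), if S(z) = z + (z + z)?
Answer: 5682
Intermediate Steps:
t(b) = -5 (t(b) = -1 - 4 = -5)
E(A) = 2 + A (E(A) = 2 + ((A + A) - A) = 2 + (2*A - A) = 2 + A)
S(z) = 3*z (S(z) = z + 2*z = 3*z)
S(1895) + E(t(X)) = 3*1895 + (2 - 5) = 5685 - 3 = 5682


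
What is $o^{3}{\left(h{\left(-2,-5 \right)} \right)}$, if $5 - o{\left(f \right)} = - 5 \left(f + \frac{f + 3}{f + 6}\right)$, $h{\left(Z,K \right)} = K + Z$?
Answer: $-1000$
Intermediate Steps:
$o{\left(f \right)} = 5 + 5 f + \frac{5 \left(3 + f\right)}{6 + f}$ ($o{\left(f \right)} = 5 - - 5 \left(f + \frac{f + 3}{f + 6}\right) = 5 - - 5 \left(f + \frac{3 + f}{6 + f}\right) = 5 - \left(- 5 f - \frac{5 \left(3 + f\right)}{6 + f}\right) = 5 + \left(5 f + \frac{5 \left(3 + f\right)}{6 + f}\right) = 5 + 5 f + \frac{5 \left(3 + f\right)}{6 + f}$)
$o^{3}{\left(h{\left(-2,-5 \right)} \right)} = \left(\frac{5 \left(9 + \left(-5 - 2\right)^{2} + 8 \left(-5 - 2\right)\right)}{6 - 7}\right)^{3} = \left(\frac{5 \left(9 + \left(-7\right)^{2} + 8 \left(-7\right)\right)}{6 - 7}\right)^{3} = \left(\frac{5 \left(9 + 49 - 56\right)}{-1}\right)^{3} = \left(5 \left(-1\right) 2\right)^{3} = \left(-10\right)^{3} = -1000$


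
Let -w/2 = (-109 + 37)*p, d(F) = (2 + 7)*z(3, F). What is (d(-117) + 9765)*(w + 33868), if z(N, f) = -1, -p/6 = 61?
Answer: -183764016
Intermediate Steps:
p = -366 (p = -6*61 = -366)
d(F) = -9 (d(F) = (2 + 7)*(-1) = 9*(-1) = -9)
w = -52704 (w = -2*(-109 + 37)*(-366) = -(-144)*(-366) = -2*26352 = -52704)
(d(-117) + 9765)*(w + 33868) = (-9 + 9765)*(-52704 + 33868) = 9756*(-18836) = -183764016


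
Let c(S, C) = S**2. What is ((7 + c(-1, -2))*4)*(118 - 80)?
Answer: 1216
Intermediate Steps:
((7 + c(-1, -2))*4)*(118 - 80) = ((7 + (-1)**2)*4)*(118 - 80) = ((7 + 1)*4)*38 = (8*4)*38 = 32*38 = 1216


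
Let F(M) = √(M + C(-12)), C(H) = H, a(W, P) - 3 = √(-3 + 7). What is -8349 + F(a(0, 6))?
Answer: -8349 + I*√7 ≈ -8349.0 + 2.6458*I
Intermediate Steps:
a(W, P) = 5 (a(W, P) = 3 + √(-3 + 7) = 3 + √4 = 3 + 2 = 5)
F(M) = √(-12 + M) (F(M) = √(M - 12) = √(-12 + M))
-8349 + F(a(0, 6)) = -8349 + √(-12 + 5) = -8349 + √(-7) = -8349 + I*√7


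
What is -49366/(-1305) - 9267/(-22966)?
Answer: 1145832991/29970630 ≈ 38.232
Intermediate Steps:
-49366/(-1305) - 9267/(-22966) = -49366*(-1/1305) - 9267*(-1/22966) = 49366/1305 + 9267/22966 = 1145832991/29970630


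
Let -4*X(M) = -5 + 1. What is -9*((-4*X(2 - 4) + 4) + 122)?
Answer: -1098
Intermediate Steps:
X(M) = 1 (X(M) = -(-5 + 1)/4 = -¼*(-4) = 1)
-9*((-4*X(2 - 4) + 4) + 122) = -9*((-4*1 + 4) + 122) = -9*((-4 + 4) + 122) = -9*(0 + 122) = -9*122 = -1098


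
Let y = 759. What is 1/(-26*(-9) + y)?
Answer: 1/993 ≈ 0.0010071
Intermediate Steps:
1/(-26*(-9) + y) = 1/(-26*(-9) + 759) = 1/(234 + 759) = 1/993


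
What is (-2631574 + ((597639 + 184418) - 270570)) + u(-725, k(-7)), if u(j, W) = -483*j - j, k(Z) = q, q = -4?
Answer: -1769187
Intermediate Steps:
k(Z) = -4
u(j, W) = -484*j
(-2631574 + ((597639 + 184418) - 270570)) + u(-725, k(-7)) = (-2631574 + ((597639 + 184418) - 270570)) - 484*(-725) = (-2631574 + (782057 - 270570)) + 350900 = (-2631574 + 511487) + 350900 = -2120087 + 350900 = -1769187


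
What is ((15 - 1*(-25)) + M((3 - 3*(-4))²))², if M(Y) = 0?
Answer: 1600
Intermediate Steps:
((15 - 1*(-25)) + M((3 - 3*(-4))²))² = ((15 - 1*(-25)) + 0)² = ((15 + 25) + 0)² = (40 + 0)² = 40² = 1600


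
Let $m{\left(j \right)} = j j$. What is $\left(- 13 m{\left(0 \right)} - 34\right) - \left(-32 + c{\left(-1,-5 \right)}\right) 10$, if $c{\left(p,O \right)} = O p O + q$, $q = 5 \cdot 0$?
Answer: $536$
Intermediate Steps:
$q = 0$
$m{\left(j \right)} = j^{2}$
$c{\left(p,O \right)} = p O^{2}$ ($c{\left(p,O \right)} = O p O + 0 = p O^{2} + 0 = p O^{2}$)
$\left(- 13 m{\left(0 \right)} - 34\right) - \left(-32 + c{\left(-1,-5 \right)}\right) 10 = \left(- 13 \cdot 0^{2} - 34\right) - \left(-32 - \left(-5\right)^{2}\right) 10 = \left(\left(-13\right) 0 - 34\right) - \left(-32 - 25\right) 10 = \left(0 - 34\right) - \left(-32 - 25\right) 10 = -34 - \left(-57\right) 10 = -34 - -570 = -34 + 570 = 536$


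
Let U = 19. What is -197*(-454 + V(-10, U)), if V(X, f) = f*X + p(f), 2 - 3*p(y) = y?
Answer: 383953/3 ≈ 1.2798e+5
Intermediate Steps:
p(y) = ⅔ - y/3
V(X, f) = ⅔ - f/3 + X*f (V(X, f) = f*X + (⅔ - f/3) = X*f + (⅔ - f/3) = ⅔ - f/3 + X*f)
-197*(-454 + V(-10, U)) = -197*(-454 + (⅔ - ⅓*19 - 10*19)) = -197*(-454 + (⅔ - 19/3 - 190)) = -197*(-454 - 587/3) = -197*(-1949/3) = 383953/3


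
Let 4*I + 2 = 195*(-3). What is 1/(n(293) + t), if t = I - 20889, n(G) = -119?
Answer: -4/84619 ≈ -4.7271e-5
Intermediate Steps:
I = -587/4 (I = -½ + (195*(-3))/4 = -½ + (¼)*(-585) = -½ - 585/4 = -587/4 ≈ -146.75)
t = -84143/4 (t = -587/4 - 20889 = -84143/4 ≈ -21036.)
1/(n(293) + t) = 1/(-119 - 84143/4) = 1/(-84619/4) = -4/84619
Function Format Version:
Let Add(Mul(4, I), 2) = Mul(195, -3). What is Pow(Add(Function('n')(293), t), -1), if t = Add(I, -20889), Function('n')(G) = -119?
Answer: Rational(-4, 84619) ≈ -4.7271e-5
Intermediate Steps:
I = Rational(-587, 4) (I = Add(Rational(-1, 2), Mul(Rational(1, 4), Mul(195, -3))) = Add(Rational(-1, 2), Mul(Rational(1, 4), -585)) = Add(Rational(-1, 2), Rational(-585, 4)) = Rational(-587, 4) ≈ -146.75)
t = Rational(-84143, 4) (t = Add(Rational(-587, 4), -20889) = Rational(-84143, 4) ≈ -21036.)
Pow(Add(Function('n')(293), t), -1) = Pow(Add(-119, Rational(-84143, 4)), -1) = Pow(Rational(-84619, 4), -1) = Rational(-4, 84619)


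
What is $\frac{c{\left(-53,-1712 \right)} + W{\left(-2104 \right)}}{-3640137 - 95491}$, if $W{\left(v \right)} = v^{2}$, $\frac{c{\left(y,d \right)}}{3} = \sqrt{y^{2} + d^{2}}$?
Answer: $- \frac{1106704}{933907} - \frac{3 \sqrt{2933753}}{3735628} \approx -1.1864$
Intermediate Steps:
$c{\left(y,d \right)} = 3 \sqrt{d^{2} + y^{2}}$ ($c{\left(y,d \right)} = 3 \sqrt{y^{2} + d^{2}} = 3 \sqrt{d^{2} + y^{2}}$)
$\frac{c{\left(-53,-1712 \right)} + W{\left(-2104 \right)}}{-3640137 - 95491} = \frac{3 \sqrt{\left(-1712\right)^{2} + \left(-53\right)^{2}} + \left(-2104\right)^{2}}{-3640137 - 95491} = \frac{3 \sqrt{2930944 + 2809} + 4426816}{-3735628} = \left(3 \sqrt{2933753} + 4426816\right) \left(- \frac{1}{3735628}\right) = \left(4426816 + 3 \sqrt{2933753}\right) \left(- \frac{1}{3735628}\right) = - \frac{1106704}{933907} - \frac{3 \sqrt{2933753}}{3735628}$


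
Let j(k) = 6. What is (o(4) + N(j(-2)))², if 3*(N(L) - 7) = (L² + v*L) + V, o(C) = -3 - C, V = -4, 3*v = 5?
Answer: 196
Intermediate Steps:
v = 5/3 (v = (⅓)*5 = 5/3 ≈ 1.6667)
N(L) = 17/3 + L²/3 + 5*L/9 (N(L) = 7 + ((L² + 5*L/3) - 4)/3 = 7 + (-4 + L² + 5*L/3)/3 = 7 + (-4/3 + L²/3 + 5*L/9) = 17/3 + L²/3 + 5*L/9)
(o(4) + N(j(-2)))² = ((-3 - 1*4) + (17/3 + (⅓)*6² + (5/9)*6))² = ((-3 - 4) + (17/3 + (⅓)*36 + 10/3))² = (-7 + (17/3 + 12 + 10/3))² = (-7 + 21)² = 14² = 196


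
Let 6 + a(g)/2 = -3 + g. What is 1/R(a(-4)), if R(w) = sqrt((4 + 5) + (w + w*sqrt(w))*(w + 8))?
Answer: 1/(3*sqrt(53 + 52*I*sqrt(26))) ≈ 0.015676 - 0.012853*I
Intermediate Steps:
a(g) = -18 + 2*g (a(g) = -12 + 2*(-3 + g) = -12 + (-6 + 2*g) = -18 + 2*g)
R(w) = sqrt(9 + (8 + w)*(w + w**(3/2))) (R(w) = sqrt(9 + (w + w**(3/2))*(8 + w)) = sqrt(9 + (8 + w)*(w + w**(3/2))))
1/R(a(-4)) = 1/(sqrt(9 + (-18 + 2*(-4))**2 + (-18 + 2*(-4))**(5/2) + 8*(-18 + 2*(-4)) + 8*(-18 + 2*(-4))**(3/2))) = 1/(sqrt(9 + (-18 - 8)**2 + (-18 - 8)**(5/2) + 8*(-18 - 8) + 8*(-18 - 8)**(3/2))) = 1/(sqrt(9 + (-26)**2 + (-26)**(5/2) + 8*(-26) + 8*(-26)**(3/2))) = 1/(sqrt(9 + 676 + 676*I*sqrt(26) - 208 + 8*(-26*I*sqrt(26)))) = 1/(sqrt(9 + 676 + 676*I*sqrt(26) - 208 - 208*I*sqrt(26))) = 1/(sqrt(477 + 468*I*sqrt(26))) = 1/sqrt(477 + 468*I*sqrt(26))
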